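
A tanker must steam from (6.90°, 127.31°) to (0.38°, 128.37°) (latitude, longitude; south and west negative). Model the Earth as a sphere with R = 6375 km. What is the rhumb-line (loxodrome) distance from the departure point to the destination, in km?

735 km

Rhumb course C = atan2(Δλ, Δψ) with Δψ = ln[tan(π/4+φ₂/2)/tan(π/4+φ₁/2)] = -0.1141, Δλ = +0.0185 → C = 170.79°
d = R·|Δφ| / |cos C| = 6375·0.11380 / 0.98711 = 735 km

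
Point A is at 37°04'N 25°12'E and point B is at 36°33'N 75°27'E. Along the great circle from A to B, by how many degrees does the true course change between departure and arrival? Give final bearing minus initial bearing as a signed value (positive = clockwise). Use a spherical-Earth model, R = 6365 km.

+31.4°

At departure: θ₁ = atan2(sin Δλ cos φ₂, cos φ₁ sin φ₂ − sin φ₁ cos φ₂ cos Δλ) = 74.99°
At arrival: θ₂ = atan2(sin Δλ cos φ₁, −cos φ₂ sin φ₁ + sin φ₂ cos φ₁ cos Δλ) = 106.38°
Δθ = θ₂ − θ₁ = +31.4°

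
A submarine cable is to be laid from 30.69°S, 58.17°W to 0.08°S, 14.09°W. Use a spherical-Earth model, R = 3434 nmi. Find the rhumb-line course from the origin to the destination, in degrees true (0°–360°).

53.9°

Meridional parts: M(φ₁)=-0.5633, M(φ₂)=-0.0014 → ΔM = +0.5619;  Δλ = +0.7693 rad
tan C = Δλ / ΔM = +1.3693 → C = 53.86°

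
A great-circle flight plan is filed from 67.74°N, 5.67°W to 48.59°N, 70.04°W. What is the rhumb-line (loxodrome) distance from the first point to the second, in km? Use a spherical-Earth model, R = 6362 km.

4232 km

Δψ = ln[tan(π/4+φ₂/2)/tan(π/4+φ₁/2)] = -0.6529;  Δφ = -0.3342 rad,  Δλ = -1.1235 rad
q = Δφ/Δψ = 0.5119
d = R·√(Δφ² + q²Δλ²) = 6362·0.66515 = 4232 km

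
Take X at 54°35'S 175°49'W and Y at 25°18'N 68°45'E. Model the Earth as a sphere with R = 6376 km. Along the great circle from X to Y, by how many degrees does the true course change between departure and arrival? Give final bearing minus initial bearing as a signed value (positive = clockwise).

At departure: θ₁ = atan2(sin Δλ cos φ₂, cos φ₁ sin φ₂ − sin φ₁ cos φ₂ cos Δλ) = 265.19°
At arrival: θ₂ = atan2(sin Δλ cos φ₁, −cos φ₂ sin φ₁ + sin φ₂ cos φ₁ cos Δλ) = 320.30°
Δθ = θ₂ − θ₁ = +55.1°

+55.1°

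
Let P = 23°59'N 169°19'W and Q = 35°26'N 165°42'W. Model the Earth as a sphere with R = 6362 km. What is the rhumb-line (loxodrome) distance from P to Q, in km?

1318 km

Rhumb course C = atan2(Δλ, Δψ) with Δψ = ln[tan(π/4+φ₂/2)/tan(π/4+φ₁/2)] = +0.2307, Δλ = +0.0631 → C = 15.30°
d = R·|Δφ| / |cos C| = 6362·0.19984 / 0.96455 = 1318 km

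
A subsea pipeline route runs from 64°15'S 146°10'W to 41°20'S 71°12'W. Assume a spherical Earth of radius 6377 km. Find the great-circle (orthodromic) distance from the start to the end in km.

Haversine: a = sin²(Δφ/2)+cos φ₁ cos φ₂ sin²(Δλ/2) = 0.16026;  σ = 2·atan2(√a,√(1−a))
σ = 47.198° → d = Rσ = 6377·0.82376 = 5253 km

5253 km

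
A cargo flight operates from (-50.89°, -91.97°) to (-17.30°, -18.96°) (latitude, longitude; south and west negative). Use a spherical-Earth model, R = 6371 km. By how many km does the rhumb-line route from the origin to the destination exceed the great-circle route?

187 km

Great circle: cos σ = sin φ₁ sin φ₂ + cos φ₁ cos φ₂ cos Δλ,  σ = 1.1519 rad → d_gc = 7338.9 km
Rhumb line: Δψ = +0.7284, q = Δφ/Δψ = 0.8048, d_rh = R√(Δφ²+q²Δλ²) = 7526.0 km
Excess = 7526.0 − 7338.9 = 187.1 ≈ 187 km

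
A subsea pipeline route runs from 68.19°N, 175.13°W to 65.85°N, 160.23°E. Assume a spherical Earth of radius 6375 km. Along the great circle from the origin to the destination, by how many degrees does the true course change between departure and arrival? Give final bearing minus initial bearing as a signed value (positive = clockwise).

-22.7°

At departure: θ₁ = atan2(sin Δλ cos φ₂, cos φ₁ sin φ₂ − sin φ₁ cos φ₂ cos Δλ) = 267.90°
At arrival: θ₂ = atan2(sin Δλ cos φ₁, −cos φ₂ sin φ₁ + sin φ₂ cos φ₁ cos Δλ) = 245.16°
Δθ = θ₂ − θ₁ = -22.7°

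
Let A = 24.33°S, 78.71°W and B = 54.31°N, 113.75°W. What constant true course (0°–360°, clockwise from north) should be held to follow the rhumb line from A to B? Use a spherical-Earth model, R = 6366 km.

Meridional parts: M(φ₁)=-0.4380, M(φ₂)=+1.1334 → ΔM = +1.5714;  Δλ = -0.6116 rad
tan C = Δλ / ΔM = -0.3892 → C = 338.74°

338.7°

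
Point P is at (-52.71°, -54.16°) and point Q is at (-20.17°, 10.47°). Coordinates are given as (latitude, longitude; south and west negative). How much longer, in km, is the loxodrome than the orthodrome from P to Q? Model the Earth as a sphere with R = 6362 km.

141 km

Great circle: cos σ = sin φ₁ sin φ₂ + cos φ₁ cos φ₂ cos Δλ,  σ = 1.0263 rad → d_gc = 6529.3 km
Rhumb line: Δψ = +0.7269, q = Δφ/Δψ = 0.7813, d_rh = R√(Δφ²+q²Δλ²) = 6670.2 km
Excess = 6670.2 − 6529.3 = 140.9 ≈ 141 km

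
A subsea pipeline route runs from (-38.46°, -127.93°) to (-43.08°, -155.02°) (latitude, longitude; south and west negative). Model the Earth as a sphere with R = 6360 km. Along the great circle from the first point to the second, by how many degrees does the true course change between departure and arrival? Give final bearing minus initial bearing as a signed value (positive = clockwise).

+17.9°

Initial bearing θ₁ = atan2(sin Δλ cos φ₂, cos φ₁ sin φ₂ − sin φ₁ cos φ₂ cos Δλ) = 248.59°
Final bearing θ₂ = (initial bearing from the destination back to the start) + 180° = 266.49°
Δθ = θ₂ − θ₁ = +17.9°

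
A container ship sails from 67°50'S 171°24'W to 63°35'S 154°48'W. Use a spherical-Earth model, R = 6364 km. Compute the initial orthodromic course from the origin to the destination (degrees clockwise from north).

65.9°

N = sin Δλ·cos φ₂ = +0.1271;  D = cos φ₁ sin φ₂ − sin φ₁ cos φ₂ cos Δλ = +0.0569
initial course = atan2(N, D) = 65.87°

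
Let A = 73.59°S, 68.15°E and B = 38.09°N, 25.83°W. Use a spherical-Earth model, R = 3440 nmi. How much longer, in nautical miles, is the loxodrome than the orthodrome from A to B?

232 nmi

Great circle: cos σ = sin φ₁ sin φ₂ + cos φ₁ cos φ₂ cos Δλ,  σ = 2.2233 rad → d_gc = 7648.3 nmi
Rhumb line: Δψ = +2.6566, q = Δφ/Δψ = 0.7337, d_rh = R√(Δφ²+q²Δλ²) = 7880.3 nmi
Excess = 7880.3 − 7648.3 = 232.0 ≈ 232 nmi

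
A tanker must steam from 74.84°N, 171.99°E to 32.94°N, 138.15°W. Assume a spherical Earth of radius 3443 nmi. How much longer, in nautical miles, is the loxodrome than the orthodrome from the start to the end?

Great circle: cos σ = sin φ₁ sin φ₂ + cos φ₁ cos φ₂ cos Δλ,  σ = 0.8415 rad → d_gc = 2897.4 nmi
Rhumb line: Δψ = -1.4074, q = Δφ/Δψ = 0.5196, d_rh = R√(Δφ²+q²Δλ²) = 2960.3 nmi
Excess = 2960.3 − 2897.4 = 62.9 ≈ 63 nmi

63 nmi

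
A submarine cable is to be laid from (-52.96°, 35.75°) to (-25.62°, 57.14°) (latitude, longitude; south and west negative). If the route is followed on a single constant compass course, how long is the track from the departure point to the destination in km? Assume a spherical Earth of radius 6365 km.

3529 km

Δψ = ln[tan(π/4+φ₂/2)/tan(π/4+φ₁/2)] = +0.6308;  Δφ = +0.4772 rad,  Δλ = +0.3733 rad
q = Δφ/Δψ = 0.7564
d = R·√(Δφ² + q²Δλ²) = 6365·0.55447 = 3529 km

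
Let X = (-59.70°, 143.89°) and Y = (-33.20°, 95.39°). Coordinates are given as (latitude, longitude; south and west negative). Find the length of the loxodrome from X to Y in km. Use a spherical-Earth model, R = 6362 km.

4651 km

Rhumb course C = atan2(Δλ, Δψ) with Δψ = ln[tan(π/4+φ₂/2)/tan(π/4+φ₁/2)] = +0.6916, Δλ = -0.8465 → C = 309.25°
d = R·|Δφ| / |cos C| = 6362·0.46251 / 0.63272 = 4651 km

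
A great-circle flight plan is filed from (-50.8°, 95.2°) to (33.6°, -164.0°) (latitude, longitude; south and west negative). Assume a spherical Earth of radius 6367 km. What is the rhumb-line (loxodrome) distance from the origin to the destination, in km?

Δψ = ln[tan(π/4+φ₂/2)/tan(π/4+φ₁/2)] = +1.6558;  Δφ = +1.4731 rad,  Δλ = +1.7593 rad
q = Δφ/Δψ = 0.8896
d = R·√(Δφ² + q²Δλ²) = 6367·2.14928 = 13684 km

13684 km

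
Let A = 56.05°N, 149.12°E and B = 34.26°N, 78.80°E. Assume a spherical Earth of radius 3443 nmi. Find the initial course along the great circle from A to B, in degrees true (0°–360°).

N = sin Δλ·cos φ₂ = -0.7782;  D = cos φ₁ sin φ₂ − sin φ₁ cos φ₂ cos Δλ = +0.0835
initial course = atan2(N, D) = 276.12°

276.1°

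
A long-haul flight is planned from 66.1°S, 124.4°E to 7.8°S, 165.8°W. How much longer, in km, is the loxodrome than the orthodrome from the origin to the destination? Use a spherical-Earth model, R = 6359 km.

236 km

Great circle: cos σ = sin φ₁ sin φ₂ + cos φ₁ cos φ₂ cos Δλ,  σ = 1.3050 rad → d_gc = 8298.5 km
Rhumb line: Δψ = +1.4163, q = Δφ/Δψ = 0.7184, d_rh = R√(Δφ²+q²Δλ²) = 8534.8 km
Excess = 8534.8 − 8298.5 = 236.3 ≈ 236 km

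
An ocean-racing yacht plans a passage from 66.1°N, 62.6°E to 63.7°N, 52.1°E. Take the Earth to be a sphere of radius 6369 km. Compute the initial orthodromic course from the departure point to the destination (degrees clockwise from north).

θ = atan2( sin Δλ·cos φ₂ ,  cos φ₁ sin φ₂ − sin φ₁ cos φ₂ cos Δλ )
  = atan2(-0.0807, -0.0351) = 246.51°

246.5°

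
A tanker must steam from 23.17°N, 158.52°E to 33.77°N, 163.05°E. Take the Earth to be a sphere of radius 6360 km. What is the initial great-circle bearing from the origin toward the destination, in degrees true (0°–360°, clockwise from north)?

19.5°

N = sin Δλ·cos φ₂ = +0.0657;  D = cos φ₁ sin φ₂ − sin φ₁ cos φ₂ cos Δλ = +0.1850
initial course = atan2(N, D) = 19.54°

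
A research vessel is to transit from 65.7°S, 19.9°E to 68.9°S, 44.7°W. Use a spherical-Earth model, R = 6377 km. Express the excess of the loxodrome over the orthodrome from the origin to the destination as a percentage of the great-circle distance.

Great circle: σ = 0.4182 rad → d_gc = Rσ = 2666.6 km
Rhumb: Δφ = -0.0559, Δλ = -1.1275, Δψ = -0.1450, q = Δφ/Δψ = 0.3853 → d_rh = R√(Δφ²+q²Δλ²) = 2793.0 km
Excess = (2793.0 − 2666.6) / 2666.6 = 126.4 / 2666.6 = 4.74% ≈ 4.7%

4.7%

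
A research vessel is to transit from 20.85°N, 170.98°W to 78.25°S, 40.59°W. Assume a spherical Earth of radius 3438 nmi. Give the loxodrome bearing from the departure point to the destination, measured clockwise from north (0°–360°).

139.3°

Meridional parts: M(φ₁)=+0.3722, M(φ₂)=-2.2740 → ΔM = -2.6462;  Δλ = +2.2757 rad
tan C = Δλ / ΔM = -0.8600 → C = 139.30°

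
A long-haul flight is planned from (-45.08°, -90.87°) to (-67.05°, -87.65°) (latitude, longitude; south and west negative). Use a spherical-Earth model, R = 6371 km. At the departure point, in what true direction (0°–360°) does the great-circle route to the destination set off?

176.7°

θ = atan2( sin Δλ·cos φ₂ ,  cos φ₁ sin φ₂ − sin φ₁ cos φ₂ cos Δλ )
  = atan2(+0.0219, -0.3746) = 176.65°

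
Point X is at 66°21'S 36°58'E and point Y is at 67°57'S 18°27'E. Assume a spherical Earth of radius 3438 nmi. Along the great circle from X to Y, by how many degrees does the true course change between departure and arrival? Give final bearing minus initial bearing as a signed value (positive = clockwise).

At departure: θ₁ = atan2(sin Δλ cos φ₂, cos φ₁ sin φ₂ − sin φ₁ cos φ₂ cos Δλ) = 249.02°
At arrival: θ₂ = atan2(sin Δλ cos φ₁, −cos φ₂ sin φ₁ + sin φ₂ cos φ₁ cos Δλ) = 266.11°
Δθ = θ₂ − θ₁ = +17.1°

+17.1°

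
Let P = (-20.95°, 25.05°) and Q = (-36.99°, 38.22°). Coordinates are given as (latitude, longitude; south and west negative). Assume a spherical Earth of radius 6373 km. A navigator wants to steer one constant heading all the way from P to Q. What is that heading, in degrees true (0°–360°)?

144.5°

Δψ = ln[tan(π/4+φ₂/2)/tan(π/4+φ₁/2)] = -0.3217
Δλ = +0.2299 rad (taken the short way round)
course = atan2(Δλ, Δψ) = 144.45°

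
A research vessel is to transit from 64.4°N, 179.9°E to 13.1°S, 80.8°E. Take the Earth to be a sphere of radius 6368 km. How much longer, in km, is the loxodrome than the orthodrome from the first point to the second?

492 km

Great circle: cos σ = sin φ₁ sin φ₂ + cos φ₁ cos φ₂ cos Δλ,  σ = 1.8452 rad → d_gc = 11750.2 km
Rhumb line: Δψ = -1.7126, q = Δφ/Δψ = 0.7898, d_rh = R√(Δφ²+q²Δλ²) = 12242.1 km
Excess = 12242.1 − 11750.2 = 491.9 ≈ 492 km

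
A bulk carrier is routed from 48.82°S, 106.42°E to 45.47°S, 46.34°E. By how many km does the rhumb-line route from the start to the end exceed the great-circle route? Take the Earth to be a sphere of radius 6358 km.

117 km

Great circle: cos σ = sin φ₁ sin φ₂ + cos φ₁ cos φ₂ cos Δλ,  σ = 0.6969 rad → d_gc = 4430.6 km
Rhumb line: Δψ = +0.0860, q = Δφ/Δψ = 0.6798, d_rh = R√(Δφ²+q²Δλ²) = 4547.6 km
Excess = 4547.6 − 4430.6 = 117.0 ≈ 117 km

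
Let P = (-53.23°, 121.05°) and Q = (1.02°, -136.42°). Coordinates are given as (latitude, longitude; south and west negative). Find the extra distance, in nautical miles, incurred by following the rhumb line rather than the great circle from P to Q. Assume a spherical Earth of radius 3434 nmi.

241 nmi

Great circle: cos σ = sin φ₁ sin φ₂ + cos φ₁ cos φ₂ cos Δλ,  σ = 1.7154 rad → d_gc = 5890.7 nmi
Rhumb line: Δψ = +1.1193, q = Δφ/Δψ = 0.8459, d_rh = R√(Δφ²+q²Δλ²) = 6131.3 nmi
Excess = 6131.3 − 5890.7 = 240.6 ≈ 241 nmi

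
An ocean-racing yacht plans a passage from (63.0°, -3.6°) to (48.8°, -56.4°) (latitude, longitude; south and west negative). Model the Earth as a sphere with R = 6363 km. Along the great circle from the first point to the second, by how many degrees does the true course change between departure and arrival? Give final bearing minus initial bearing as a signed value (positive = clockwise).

-45.0°

Initial bearing θ₁ = atan2(sin Δλ cos φ₂, cos φ₁ sin φ₂ − sin φ₁ cos φ₂ cos Δλ) = 268.55°
Final bearing θ₂ = (initial bearing from the destination back to the start) + 180° = 223.55°
Δθ = θ₂ − θ₁ = -45.0°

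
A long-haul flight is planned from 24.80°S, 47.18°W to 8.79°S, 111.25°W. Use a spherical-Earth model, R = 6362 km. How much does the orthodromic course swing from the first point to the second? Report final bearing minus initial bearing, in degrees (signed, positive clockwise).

At departure: θ₁ = atan2(sin Δλ cos φ₂, cos φ₁ sin φ₂ − sin φ₁ cos φ₂ cos Δλ) = 272.74°
At arrival: θ₂ = atan2(sin Δλ cos φ₁, −cos φ₂ sin φ₁ + sin φ₂ cos φ₁ cos Δλ) = 293.43°
Δθ = θ₂ − θ₁ = +20.7°

+20.7°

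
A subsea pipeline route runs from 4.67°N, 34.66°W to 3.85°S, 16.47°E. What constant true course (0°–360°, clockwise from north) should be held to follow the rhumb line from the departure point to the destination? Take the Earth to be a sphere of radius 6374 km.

99.5°

Meridional parts: M(φ₁)=+0.0816, M(φ₂)=-0.0672 → ΔM = -0.1488;  Δλ = +0.8924 rad
tan C = Δλ / ΔM = -5.9955 → C = 99.47°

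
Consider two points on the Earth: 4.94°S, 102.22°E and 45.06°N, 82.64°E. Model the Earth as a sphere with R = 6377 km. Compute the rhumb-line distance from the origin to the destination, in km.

5901 km

Rhumb course C = atan2(Δλ, Δψ) with Δψ = ln[tan(π/4+φ₂/2)/tan(π/4+φ₁/2)] = +0.9692, Δλ = -0.3417 → C = 340.58°
d = R·|Δφ| / |cos C| = 6377·0.87266 / 0.94309 = 5901 km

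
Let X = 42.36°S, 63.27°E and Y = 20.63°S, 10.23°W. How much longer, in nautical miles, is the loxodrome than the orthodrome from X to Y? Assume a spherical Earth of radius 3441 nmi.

85 nmi

Great circle: cos σ = sin φ₁ sin φ₂ + cos φ₁ cos φ₂ cos Δλ,  σ = 1.1221 rad → d_gc = 3861.1 nmi
Rhumb line: Δψ = +0.4495, q = Δφ/Δψ = 0.8437, d_rh = R√(Δφ²+q²Δλ²) = 3946.1 nmi
Excess = 3946.1 − 3861.1 = 85.0 ≈ 85 nmi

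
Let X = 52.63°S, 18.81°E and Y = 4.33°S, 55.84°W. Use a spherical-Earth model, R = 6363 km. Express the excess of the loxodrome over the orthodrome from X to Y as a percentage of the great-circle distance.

2.1%

Great circle: σ = 1.3488 rad → d_gc = Rσ = 8582.2 km
Rhumb: Δφ = +0.8430, Δλ = -1.3029, Δψ = +1.0085, q = Δφ/Δψ = 0.8359 → d_rh = R√(Δφ²+q²Δλ²) = 8763.2 km
Excess = (8763.2 − 8582.2) / 8582.2 = 181.0 / 8582.2 = 2.11% ≈ 2.1%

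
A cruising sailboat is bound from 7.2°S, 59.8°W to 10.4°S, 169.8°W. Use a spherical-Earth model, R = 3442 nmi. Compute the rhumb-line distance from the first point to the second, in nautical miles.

6532 nmi

Δψ = ln[tan(π/4+φ₂/2)/tan(π/4+φ₁/2)] = -0.0565;  Δφ = -0.0559 rad,  Δλ = -1.9199 rad
q = Δφ/Δψ = 0.9881
d = R·√(Δφ² + q²Δλ²) = 3442·1.89783 = 6532 nmi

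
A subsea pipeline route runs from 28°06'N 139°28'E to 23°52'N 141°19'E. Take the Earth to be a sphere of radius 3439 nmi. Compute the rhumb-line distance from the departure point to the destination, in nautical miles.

273 nmi

Rhumb course C = atan2(Δλ, Δψ) with Δψ = ln[tan(π/4+φ₂/2)/tan(π/4+φ₁/2)] = -0.0822, Δλ = +0.0323 → C = 158.56°
d = R·|Δφ| / |cos C| = 3439·0.07389 / 0.93080 = 273 nmi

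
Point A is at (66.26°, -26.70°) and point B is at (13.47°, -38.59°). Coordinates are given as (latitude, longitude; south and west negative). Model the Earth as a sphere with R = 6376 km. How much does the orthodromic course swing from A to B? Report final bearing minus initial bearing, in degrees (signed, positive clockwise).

At departure: θ₁ = atan2(sin Δλ cos φ₂, cos φ₁ sin φ₂ − sin φ₁ cos φ₂ cos Δλ) = 194.45°
At arrival: θ₂ = atan2(sin Δλ cos φ₁, −cos φ₂ sin φ₁ + sin φ₂ cos φ₁ cos Δλ) = 185.93°
Δθ = θ₂ − θ₁ = -8.5°

-8.5°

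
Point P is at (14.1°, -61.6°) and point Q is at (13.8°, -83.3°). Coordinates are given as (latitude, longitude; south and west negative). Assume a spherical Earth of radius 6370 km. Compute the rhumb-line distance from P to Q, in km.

Δψ = ln[tan(π/4+φ₂/2)/tan(π/4+φ₁/2)] = -0.0054;  Δφ = -0.0052 rad,  Δλ = -0.3787 rad
q = Δφ/Δψ = 0.9705
d = R·√(Δφ² + q²Δλ²) = 6370·0.36760 = 2342 km

2342 km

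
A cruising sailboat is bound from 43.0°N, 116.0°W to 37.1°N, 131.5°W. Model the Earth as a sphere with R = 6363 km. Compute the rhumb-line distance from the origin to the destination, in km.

1470 km

Δψ = ln[tan(π/4+φ₂/2)/tan(π/4+φ₁/2)] = -0.1347;  Δφ = -0.1030 rad,  Δλ = -0.2705 rad
q = Δφ/Δψ = 0.7647
d = R·√(Δφ² + q²Δλ²) = 6363·0.23108 = 1470 km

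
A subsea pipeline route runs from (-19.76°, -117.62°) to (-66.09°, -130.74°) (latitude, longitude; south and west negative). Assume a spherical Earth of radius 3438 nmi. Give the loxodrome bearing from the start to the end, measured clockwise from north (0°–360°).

190.8°

Meridional parts: M(φ₁)=-0.3519, M(φ₂)=-1.5524 → ΔM = -1.2005;  Δλ = -0.2290 rad
tan C = Δλ / ΔM = +0.1907 → C = 190.80°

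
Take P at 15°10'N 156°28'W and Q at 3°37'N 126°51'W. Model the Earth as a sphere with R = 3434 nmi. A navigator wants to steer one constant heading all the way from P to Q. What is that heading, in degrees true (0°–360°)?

111.6°

Meridional parts: M(φ₁)=+0.2679, M(φ₂)=+0.0632 → ΔM = -0.2047;  Δλ = +0.5169 rad
tan C = Δλ / ΔM = -2.5253 → C = 111.60°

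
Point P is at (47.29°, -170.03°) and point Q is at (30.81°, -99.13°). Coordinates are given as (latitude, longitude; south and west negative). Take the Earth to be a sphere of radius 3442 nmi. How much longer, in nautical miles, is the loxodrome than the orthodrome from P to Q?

Great circle: cos σ = sin φ₁ sin φ₂ + cos φ₁ cos φ₂ cos Δλ,  σ = 0.9680 rad → d_gc = 3331.72 nmi
Rhumb line: Δψ = -0.3734, q = Δφ/Δψ = 0.7704, d_rh = R√(Δφ²+q²Δλ²) = 3427.24 nmi
Excess = 3427.24 − 3331.72 = 95.52 ≈ 96 nmi

96 nmi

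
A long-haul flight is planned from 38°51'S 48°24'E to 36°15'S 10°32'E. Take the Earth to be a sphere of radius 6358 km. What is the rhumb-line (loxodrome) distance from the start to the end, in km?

3343 km

Rhumb course C = atan2(Δλ, Δψ) with Δψ = ln[tan(π/4+φ₂/2)/tan(π/4+φ₁/2)] = +0.0572, Δλ = -0.6609 → C = 274.95°
d = R·|Δφ| / |cos C| = 6358·0.04538 / 0.08630 = 3343 km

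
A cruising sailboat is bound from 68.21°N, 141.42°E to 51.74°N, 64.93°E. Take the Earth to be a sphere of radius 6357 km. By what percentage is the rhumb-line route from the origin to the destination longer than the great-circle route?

6.0%

Great circle: σ = 0.6716 rad → d_gc = Rσ = 4269.6 km
Rhumb: Δφ = -0.2875, Δλ = -1.3350, Δψ = -0.5890, q = Δφ/Δψ = 0.4881 → d_rh = R√(Δφ²+q²Δλ²) = 4527.3 km
Excess = (4527.3 − 4269.6) / 4269.6 = 257.7 / 4269.6 = 6.04% ≈ 6.0%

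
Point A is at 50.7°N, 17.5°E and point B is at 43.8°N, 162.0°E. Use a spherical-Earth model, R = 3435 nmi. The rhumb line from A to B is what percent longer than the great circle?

Great circle: σ = 1.4066 rad → d_gc = Rσ = 4831.8 nmi
Rhumb: Δφ = -0.1204, Δλ = +2.5220, Δψ = -0.1778, q = Δφ/Δψ = 0.6774 → d_rh = R√(Δφ²+q²Δλ²) = 5883.2 nmi
Excess = (5883.2 − 4831.8) / 4831.8 = 1051.4 / 4831.8 = 21.76% ≈ 21.8%

21.8%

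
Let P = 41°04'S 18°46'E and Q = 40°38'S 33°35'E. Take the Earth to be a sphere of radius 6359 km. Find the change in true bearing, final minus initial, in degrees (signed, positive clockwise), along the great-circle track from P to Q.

-9.7°

Initial bearing θ₁ = atan2(sin Δλ cos φ₂, cos φ₁ sin φ₂ − sin φ₁ cos φ₂ cos Δλ) = 92.66°
Final bearing θ₂ = (initial bearing from the destination back to the start) + 180° = 82.94°
Δθ = θ₂ − θ₁ = -9.7°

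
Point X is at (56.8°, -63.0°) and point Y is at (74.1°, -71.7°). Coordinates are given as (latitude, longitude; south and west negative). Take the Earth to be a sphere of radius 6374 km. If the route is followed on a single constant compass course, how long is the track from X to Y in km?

1963 km

Rhumb course C = atan2(Δλ, Δψ) with Δψ = ln[tan(π/4+φ₂/2)/tan(π/4+φ₁/2)] = +0.7583, Δλ = -0.1518 → C = 348.68°
d = R·|Δφ| / |cos C| = 6374·0.30194 / 0.98054 = 1963 km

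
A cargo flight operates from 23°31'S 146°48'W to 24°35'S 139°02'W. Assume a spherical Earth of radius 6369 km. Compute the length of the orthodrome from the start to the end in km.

797 km

Haversine: a = sin²(Δφ/2)+cos φ₁ cos φ₂ sin²(Δλ/2) = 0.00391;  σ = 2·atan2(√a,√(1−a))
σ = 7.171° → d = Rσ = 6369·0.12516 = 797 km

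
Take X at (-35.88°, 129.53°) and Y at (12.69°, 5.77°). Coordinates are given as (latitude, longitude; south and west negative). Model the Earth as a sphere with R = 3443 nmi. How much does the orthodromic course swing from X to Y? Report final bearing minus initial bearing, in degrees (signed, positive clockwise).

+44.8°

At departure: θ₁ = atan2(sin Δλ cos φ₂, cos φ₁ sin φ₂ − sin φ₁ cos φ₂ cos Δλ) = 260.22°
At arrival: θ₂ = atan2(sin Δλ cos φ₁, −cos φ₂ sin φ₁ + sin φ₂ cos φ₁ cos Δλ) = 305.07°
Δθ = θ₂ − θ₁ = +44.8°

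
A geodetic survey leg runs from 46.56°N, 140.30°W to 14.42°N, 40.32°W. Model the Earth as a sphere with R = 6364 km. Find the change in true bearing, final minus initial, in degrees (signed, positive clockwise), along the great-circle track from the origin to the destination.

+64.3°

Initial bearing θ₁ = atan2(sin Δλ cos φ₂, cos φ₁ sin φ₂ − sin φ₁ cos φ₂ cos Δλ) = 72.92°
Final bearing θ₂ = (initial bearing from the destination back to the start) + 180° = 137.26°
Δθ = θ₂ − θ₁ = +64.3°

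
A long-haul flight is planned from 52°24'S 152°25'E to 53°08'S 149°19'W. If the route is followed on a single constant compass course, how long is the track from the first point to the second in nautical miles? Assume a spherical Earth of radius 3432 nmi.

2112 nmi

Δψ = ln[tan(π/4+φ₂/2)/tan(π/4+φ₁/2)] = -0.0212;  Δφ = -0.0128 rad,  Δλ = +1.0169 rad
q = Δφ/Δψ = 0.6050
d = R·√(Δφ² + q²Δλ²) = 3432·0.61543 = 2112 nmi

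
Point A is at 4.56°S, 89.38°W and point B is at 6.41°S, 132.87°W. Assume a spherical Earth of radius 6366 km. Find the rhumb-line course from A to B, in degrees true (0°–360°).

Δψ = ln[tan(π/4+φ₂/2)/tan(π/4+φ₁/2)] = -0.0324
Δλ = -0.7590 rad (taken the short way round)
course = atan2(Δλ, Δψ) = 267.55°

267.6°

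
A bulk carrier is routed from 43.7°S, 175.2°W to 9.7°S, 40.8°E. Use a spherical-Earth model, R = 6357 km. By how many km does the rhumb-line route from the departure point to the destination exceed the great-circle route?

Great circle: cos σ = sin φ₁ sin φ₂ + cos φ₁ cos φ₂ cos Δλ,  σ = 2.0489 rad → d_gc = 13025.1 km
Rhumb line: Δψ = +0.6795, q = Δφ/Δψ = 0.8733, d_rh = R√(Δφ²+q²Δλ²) = 14453.1 km
Excess = 14453.1 − 13025.1 = 1428.0 ≈ 1428 km

1428 km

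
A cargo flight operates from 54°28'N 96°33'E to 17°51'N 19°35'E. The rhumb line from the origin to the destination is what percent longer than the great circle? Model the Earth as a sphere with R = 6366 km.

Great circle: σ = 1.1873 rad → d_gc = Rσ = 7558.1 km
Rhumb: Δφ = -0.6391, Δλ = -1.3433, Δψ = -0.8214, q = Δφ/Δψ = 0.7780 → d_rh = R√(Δφ²+q²Δλ²) = 7798.7 km
Excess = (7798.7 − 7558.1) / 7558.1 = 240.6 / 7558.1 = 3.18% ≈ 3.2%

3.2%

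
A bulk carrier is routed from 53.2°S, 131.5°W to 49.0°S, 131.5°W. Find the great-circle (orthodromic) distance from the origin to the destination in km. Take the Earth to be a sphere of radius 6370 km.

cos σ = sin φ₁ sin φ₂ + cos φ₁ cos φ₂ cos Δλ
      = sin(-53.20°)sin(-49.00°) + cos(-53.20°)cos(-49.00°)cos(0.00°) = 0.9973
σ = 4.200° → d = Rσ = 6370·0.07330 = 467 km

467 km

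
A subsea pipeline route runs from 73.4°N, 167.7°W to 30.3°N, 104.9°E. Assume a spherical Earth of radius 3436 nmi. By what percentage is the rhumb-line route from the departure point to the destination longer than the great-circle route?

Great circle: σ = 1.0533 rad → d_gc = Rσ = 3619.2 nmi
Rhumb: Δφ = -0.7522, Δλ = -1.5254, Δψ = -1.3696, q = Δφ/Δψ = 0.5492 → d_rh = R√(Δφ²+q²Δλ²) = 3868.8 nmi
Excess = (3868.8 − 3619.2) / 3619.2 = 249.6 / 3619.2 = 6.90% ≈ 6.9%

6.9%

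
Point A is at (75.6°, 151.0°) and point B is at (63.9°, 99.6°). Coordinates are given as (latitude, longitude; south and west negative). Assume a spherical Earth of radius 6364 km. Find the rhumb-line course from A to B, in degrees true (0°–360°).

Δψ = ln[tan(π/4+φ₂/2)/tan(π/4+φ₁/2)] = -0.6069
Δλ = -0.8971 rad (taken the short way round)
course = atan2(Δλ, Δψ) = 235.92°

235.9°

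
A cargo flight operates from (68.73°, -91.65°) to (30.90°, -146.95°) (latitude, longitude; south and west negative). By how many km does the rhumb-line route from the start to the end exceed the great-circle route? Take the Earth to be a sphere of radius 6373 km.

Great circle: cos σ = sin φ₁ sin φ₂ + cos φ₁ cos φ₂ cos Δλ,  σ = 0.8556 rad → d_gc = 5452.8 km
Rhumb line: Δψ = -1.1050, q = Δφ/Δψ = 0.5975, d_rh = R√(Δφ²+q²Δλ²) = 5587.0 km
Excess = 5587.0 − 5452.8 = 134.2 ≈ 134 km

134 km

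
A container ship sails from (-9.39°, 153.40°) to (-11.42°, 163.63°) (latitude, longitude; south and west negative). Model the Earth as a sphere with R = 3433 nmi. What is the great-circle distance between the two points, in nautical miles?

615 nmi

Haversine: a = sin²(Δφ/2)+cos φ₁ cos φ₂ sin²(Δλ/2) = 0.00800;  σ = 2·atan2(√a,√(1−a))
σ = 10.264° → d = Rσ = 3433·0.17913 = 615 nmi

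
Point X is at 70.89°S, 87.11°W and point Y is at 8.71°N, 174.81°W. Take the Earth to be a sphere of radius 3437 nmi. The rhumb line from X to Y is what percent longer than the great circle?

4.1%

Great circle: σ = 1.7013 rad → d_gc = Rσ = 5847.3 nmi
Rhumb: Δφ = +1.3893, Δλ = -1.5307, Δψ = +1.9344, q = Δφ/Δψ = 0.7182 → d_rh = R√(Δφ²+q²Δλ²) = 6089.0 nmi
Excess = (6089.0 − 5847.3) / 5847.3 = 241.7 / 5847.3 = 4.13% ≈ 4.1%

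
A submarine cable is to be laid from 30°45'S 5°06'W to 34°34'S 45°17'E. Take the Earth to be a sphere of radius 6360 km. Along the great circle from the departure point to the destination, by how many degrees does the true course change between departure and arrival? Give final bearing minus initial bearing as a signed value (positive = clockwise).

Initial bearing θ₁ = atan2(sin Δλ cos φ₂, cos φ₁ sin φ₂ − sin φ₁ cos φ₂ cos Δλ) = 109.06°
Final bearing θ₂ = (initial bearing from the destination back to the start) + 180° = 80.56°
Δθ = θ₂ − θ₁ = -28.5°

-28.5°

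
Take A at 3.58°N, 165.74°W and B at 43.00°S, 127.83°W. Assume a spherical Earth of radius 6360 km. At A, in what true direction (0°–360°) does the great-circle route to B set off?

147.9°

θ = atan2( sin Δλ·cos φ₂ ,  cos φ₁ sin φ₂ − sin φ₁ cos φ₂ cos Δλ )
  = atan2(+0.4494, -0.7167) = 147.91°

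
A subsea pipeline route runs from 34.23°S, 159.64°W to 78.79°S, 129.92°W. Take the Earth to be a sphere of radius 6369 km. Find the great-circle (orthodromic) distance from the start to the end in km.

cos σ = sin φ₁ sin φ₂ + cos φ₁ cos φ₂ cos Δλ
      = sin(-34.23°)sin(-78.79°) + cos(-34.23°)cos(-78.79°)cos(29.72°) = 0.6914
σ = 46.261° → d = Rσ = 6369·0.80741 = 5142 km

5142 km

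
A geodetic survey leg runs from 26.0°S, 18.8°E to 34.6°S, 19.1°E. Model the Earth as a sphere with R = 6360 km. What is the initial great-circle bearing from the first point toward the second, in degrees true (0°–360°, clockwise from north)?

178.3°

N = sin Δλ·cos φ₂ = +0.0043;  D = cos φ₁ sin φ₂ − sin φ₁ cos φ₂ cos Δλ = -0.1495
initial course = atan2(N, D) = 178.35°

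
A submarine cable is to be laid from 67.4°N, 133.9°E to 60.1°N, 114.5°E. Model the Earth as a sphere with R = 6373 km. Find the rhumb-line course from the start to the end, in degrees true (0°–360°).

229.4°

Meridional parts: M(φ₁)=+1.6103, M(φ₂)=+1.3205 → ΔM = -0.2899;  Δλ = -0.3386 rad
tan C = Δλ / ΔM = +1.1680 → C = 229.43°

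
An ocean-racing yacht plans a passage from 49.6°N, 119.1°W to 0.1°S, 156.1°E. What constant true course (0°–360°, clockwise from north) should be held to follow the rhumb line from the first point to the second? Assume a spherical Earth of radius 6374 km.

235.9°

Δψ = ln[tan(π/4+φ₂/2)/tan(π/4+φ₁/2)] = -1.0016
Δλ = -1.4800 rad (taken the short way round)
course = atan2(Δλ, Δψ) = 235.91°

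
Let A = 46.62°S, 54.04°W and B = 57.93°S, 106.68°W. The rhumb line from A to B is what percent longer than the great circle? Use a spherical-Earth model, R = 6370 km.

2.3%

Great circle: σ = 0.5787 rad → d_gc = Rσ = 3686.1 km
Rhumb: Δφ = -0.1974, Δλ = -0.9187, Δψ = -0.3249, q = Δφ/Δψ = 0.6075 → d_rh = R√(Δφ²+q²Δλ²) = 3771.3 km
Excess = (3771.3 − 3686.1) / 3686.1 = 85.2 / 3686.1 = 2.31% ≈ 2.3%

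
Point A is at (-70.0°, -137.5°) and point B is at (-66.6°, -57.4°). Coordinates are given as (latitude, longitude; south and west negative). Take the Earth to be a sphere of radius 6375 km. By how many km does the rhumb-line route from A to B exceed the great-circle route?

Great circle: cos σ = sin φ₁ sin φ₂ + cos φ₁ cos φ₂ cos Δλ,  σ = 0.4827 rad → d_gc = 3077.0 km
Rhumb line: Δψ = +0.1608, q = Δφ/Δψ = 0.3690, d_rh = R√(Δφ²+q²Δλ²) = 3310.4 km
Excess = 3310.4 − 3077.0 = 233.4 ≈ 233 km

233 km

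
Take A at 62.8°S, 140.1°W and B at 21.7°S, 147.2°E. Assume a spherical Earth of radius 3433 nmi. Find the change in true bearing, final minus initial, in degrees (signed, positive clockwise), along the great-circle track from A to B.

At departure: θ₁ = atan2(sin Δλ cos φ₂, cos φ₁ sin φ₂ − sin φ₁ cos φ₂ cos Δλ) = 274.94°
At arrival: θ₂ = atan2(sin Δλ cos φ₁, −cos φ₂ sin φ₁ + sin φ₂ cos φ₁ cos Δλ) = 330.65°
Δθ = θ₂ − θ₁ = +55.7°

+55.7°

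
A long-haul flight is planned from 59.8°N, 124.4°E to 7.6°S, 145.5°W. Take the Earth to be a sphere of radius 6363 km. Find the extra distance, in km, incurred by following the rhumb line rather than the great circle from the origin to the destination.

341 km

Great circle: cos σ = sin φ₁ sin φ₂ + cos φ₁ cos φ₂ cos Δλ,  σ = 1.6862 rad → d_gc = 10729.5 km
Rhumb line: Δψ = -1.4430, q = Δφ/Δψ = 0.8152, d_rh = R√(Δφ²+q²Δλ²) = 11070.8 km
Excess = 11070.8 − 10729.5 = 341.3 ≈ 341 km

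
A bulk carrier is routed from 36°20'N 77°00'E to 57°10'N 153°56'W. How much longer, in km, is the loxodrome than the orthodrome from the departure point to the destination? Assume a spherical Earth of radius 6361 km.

Great circle: cos σ = sin φ₁ sin φ₂ + cos φ₁ cos φ₂ cos Δλ,  σ = 1.3464 rad → d_gc = 8564.2 km
Rhumb line: Δψ = +0.5405, q = Δφ/Δψ = 0.6727, d_rh = R√(Δφ²+q²Δλ²) = 9912.4 km
Excess = 9912.4 − 8564.2 = 1348.2 ≈ 1348 km

1348 km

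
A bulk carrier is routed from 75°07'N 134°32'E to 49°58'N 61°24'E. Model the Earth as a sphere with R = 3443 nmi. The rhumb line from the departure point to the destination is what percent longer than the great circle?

Great circle: σ = 0.6634 rad → d_gc = Rσ = 2284.0 nmi
Rhumb: Δφ = -0.4390, Δλ = -1.2764, Δψ = -1.0257, q = Δφ/Δψ = 0.4279 → d_rh = R√(Δφ²+q²Δλ²) = 2412.7 nmi
Excess = (2412.7 − 2284.0) / 2284.0 = 128.7 / 2284.0 = 5.63% ≈ 5.6%

5.6%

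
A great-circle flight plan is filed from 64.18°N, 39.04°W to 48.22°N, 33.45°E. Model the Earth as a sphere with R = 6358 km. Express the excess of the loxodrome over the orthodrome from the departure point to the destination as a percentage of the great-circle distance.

5.0%

Great circle: σ = 0.7097 rad → d_gc = Rσ = 4512.1 km
Rhumb: Δφ = -0.2786, Δλ = +1.2652, Δψ = -0.5099, q = Δφ/Δψ = 0.5463 → d_rh = R√(Δφ²+q²Δλ²) = 4738.0 km
Excess = (4738.0 − 4512.1) / 4512.1 = 225.9 / 4512.1 = 5.01% ≈ 5.0%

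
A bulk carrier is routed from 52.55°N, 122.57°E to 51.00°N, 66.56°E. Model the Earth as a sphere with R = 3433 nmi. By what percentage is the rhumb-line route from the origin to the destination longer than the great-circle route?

2.6%

Great circle: σ = 0.5901 rad → d_gc = Rσ = 2025.8 nmi
Rhumb: Δφ = -0.0271, Δλ = -0.9776, Δψ = -0.0437, q = Δφ/Δψ = 0.6187 → d_rh = R√(Δφ²+q²Δλ²) = 2078.3 nmi
Excess = (2078.3 − 2025.8) / 2025.8 = 52.5 / 2025.8 = 2.59% ≈ 2.6%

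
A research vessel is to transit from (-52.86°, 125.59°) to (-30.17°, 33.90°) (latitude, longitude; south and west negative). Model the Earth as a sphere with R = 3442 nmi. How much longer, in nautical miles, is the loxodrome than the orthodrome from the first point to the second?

232 nmi

Great circle: cos σ = sin φ₁ sin φ₂ + cos φ₁ cos φ₂ cos Δλ,  σ = 1.1753 rad → d_gc = 4045.5 nmi
Rhumb line: Δψ = +0.5380, q = Δφ/Δψ = 0.7360, d_rh = R√(Δφ²+q²Δλ²) = 4277.2 nmi
Excess = 4277.2 − 4045.5 = 231.7 ≈ 232 nmi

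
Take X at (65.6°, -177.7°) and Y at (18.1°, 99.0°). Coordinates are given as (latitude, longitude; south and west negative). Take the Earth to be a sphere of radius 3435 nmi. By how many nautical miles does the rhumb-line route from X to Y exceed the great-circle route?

206 nmi

Great circle: cos σ = sin φ₁ sin φ₂ + cos φ₁ cos φ₂ cos Δλ,  σ = 1.2358 rad → d_gc = 4245.1 nmi
Rhumb line: Δψ = -1.2102, q = Δφ/Δψ = 0.6850, d_rh = R√(Δφ²+q²Δλ²) = 4451.2 nmi
Excess = 4451.2 − 4245.1 = 206.1 ≈ 206 nmi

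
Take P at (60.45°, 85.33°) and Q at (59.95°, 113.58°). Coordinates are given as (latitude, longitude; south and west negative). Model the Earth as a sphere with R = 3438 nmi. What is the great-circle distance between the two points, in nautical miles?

cos σ = sin φ₁ sin φ₂ + cos φ₁ cos φ₂ cos Δλ
      = sin(60.45°)sin(59.95°) + cos(60.45°)cos(59.95°)cos(28.25°) = 0.9705
σ = 13.941° → d = Rσ = 3438·0.24331 = 836 nmi

836 nmi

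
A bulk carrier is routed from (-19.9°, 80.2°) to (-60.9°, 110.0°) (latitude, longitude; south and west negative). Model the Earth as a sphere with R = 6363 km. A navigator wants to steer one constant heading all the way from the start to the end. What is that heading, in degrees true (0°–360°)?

152.4°

Meridional parts: M(φ₁)=-0.3545, M(φ₂)=-1.3488 → ΔM = -0.9943;  Δλ = +0.5201 rad
tan C = Δλ / ΔM = -0.5231 → C = 152.39°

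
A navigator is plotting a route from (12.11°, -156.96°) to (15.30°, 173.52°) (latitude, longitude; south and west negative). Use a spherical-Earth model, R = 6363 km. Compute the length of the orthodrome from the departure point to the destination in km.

3202 km

cos σ = sin φ₁ sin φ₂ + cos φ₁ cos φ₂ cos Δλ
      = sin(12.11°)sin(15.30°) + cos(12.11°)cos(15.30°)cos(-29.52°) = 0.8760
σ = 28.834° → d = Rσ = 6363·0.50325 = 3202 km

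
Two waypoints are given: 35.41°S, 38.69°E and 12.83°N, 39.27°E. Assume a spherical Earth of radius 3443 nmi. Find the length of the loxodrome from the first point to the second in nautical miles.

Δψ = ln[tan(π/4+φ₂/2)/tan(π/4+φ₁/2)] = +0.8874;  Δφ = +0.8419 rad,  Δλ = +0.0101 rad
q = Δφ/Δψ = 0.9488
d = R·√(Δφ² + q²Δλ²) = 3443·0.84200 = 2899 nmi

2899 nmi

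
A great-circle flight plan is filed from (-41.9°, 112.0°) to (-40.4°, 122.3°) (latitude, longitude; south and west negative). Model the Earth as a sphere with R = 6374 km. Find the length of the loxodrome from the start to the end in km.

Rhumb course C = atan2(Δλ, Δψ) with Δψ = ln[tan(π/4+φ₂/2)/tan(π/4+φ₁/2)] = +0.0348, Δλ = +0.1798 → C = 79.05°
d = R·|Δφ| / |cos C| = 6374·0.02618 / 0.18990 = 879 km

879 km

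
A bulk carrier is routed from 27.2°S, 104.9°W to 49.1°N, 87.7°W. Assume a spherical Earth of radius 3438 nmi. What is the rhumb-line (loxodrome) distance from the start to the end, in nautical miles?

4672 nmi

Rhumb course C = atan2(Δλ, Δψ) with Δψ = ln[tan(π/4+φ₂/2)/tan(π/4+φ₁/2)] = +1.4801, Δλ = +0.3002 → C = 11.47°
d = R·|Δφ| / |cos C| = 3438·1.33169 / 0.98005 = 4672 nmi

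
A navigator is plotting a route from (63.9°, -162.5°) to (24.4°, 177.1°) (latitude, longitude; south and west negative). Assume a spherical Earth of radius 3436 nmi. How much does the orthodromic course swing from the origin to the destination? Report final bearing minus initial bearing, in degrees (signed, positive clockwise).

-15.2°

Initial bearing θ₁ = atan2(sin Δλ cos φ₂, cos φ₁ sin φ₂ − sin φ₁ cos φ₂ cos Δλ) = 208.49°
Final bearing θ₂ = (initial bearing from the destination back to the start) + 180° = 193.32°
Δθ = θ₂ − θ₁ = -15.2°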